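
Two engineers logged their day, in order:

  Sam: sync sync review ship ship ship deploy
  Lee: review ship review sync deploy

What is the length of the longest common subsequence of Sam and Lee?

Match review [3,1] → ship [4,2] → deploy [7,5] — 3 tasks in the same relative order in both. Since dp[7][5] = 3, nothing longer is possible.

3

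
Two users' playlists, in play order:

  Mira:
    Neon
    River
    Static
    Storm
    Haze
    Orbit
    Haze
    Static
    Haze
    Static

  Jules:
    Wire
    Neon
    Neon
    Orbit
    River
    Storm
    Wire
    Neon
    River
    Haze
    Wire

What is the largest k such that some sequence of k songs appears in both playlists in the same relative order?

Pick Neon at Mira[1]=Jules[3]; then River at Mira[2]=Jules[5]; then Storm at Mira[4]=Jules[6]; then Haze at Mira[5]=Jules[10]; all 4 songs appear in both, in order. The LCS DP gives dp[10][11] = 4, so this is optimal.

4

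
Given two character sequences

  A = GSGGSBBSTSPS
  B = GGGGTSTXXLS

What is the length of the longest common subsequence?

Let dp[i][j] be the LCS length of the first i characters of A and the first j characters of B. dp[i][j] = dp[i-1][j-1]+1 when the i-th and j-th characters match, else max(dp[i-1][j], dp[i][j-1]).
    ·  G  G  G  G  T  S  T  X  X  L  S
 ·  0  0  0  0  0  0  0  0  0  0  0  0
 G  0  1  1  1  1  1  1  1  1  1  1  1
 S  0  1  1  1  1  1  2  2  2  2  2  2
 G  0  1  2  2  2  2  2  2  2  2  2  2
 G  0  1  2  3  3  3  3  3  3  3  3  3
 S  0  1  2  3  3  3  4  4  4  4  4  4
 B  0  1  2  3  3  3  4  4  4  4  4  4
 B  0  1  2  3  3  3  4  4  4  4  4  4
 S  0  1  2  3  3  3  4  4  4  4  4  5
 T  0  1  2  3  3  4  4  5  5  5  5  5
 S  0  1  2  3  3  4  5  5  5  5  5  6
 P  0  1  2  3  3  4  5  5  5  5  5  6
 S  0  1  2  3  3  4  5  5  5  5  5  6
dp[12][11] = 6. One LCS (by backtracking along matches): GGGSTS.

6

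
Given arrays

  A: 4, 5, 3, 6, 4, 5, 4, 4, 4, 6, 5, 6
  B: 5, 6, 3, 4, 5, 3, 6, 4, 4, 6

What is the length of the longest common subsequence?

7

Let dp[i][j] be the LCS length of the first i values of A and the first j values of B. dp[i][j] = dp[i-1][j-1]+1 when the i-th and j-th values match, else max(dp[i-1][j], dp[i][j-1]).
    ·  5  6  3  4  5  3  6  4  4  6
 ·  0  0  0  0  0  0  0  0  0  0  0
 4  0  0  0  0  1  1  1  1  1  1  1
 5  0  1  1  1  1  2  2  2  2  2  2
 3  0  1  1  2  2  2  3  3  3  3  3
 6  0  1  2  2  2  2  3  4  4  4  4
 4  0  1  2  2  3  3  3  4  5  5  5
 5  0  1  2  2  3  4  4  4  5  5  5
 4  0  1  2  2  3  4  4  4  5  6  6
 4  0  1  2  2  3  4  4  4  5  6  6
 4  0  1  2  2  3  4  4  4  5  6  6
 6  0  1  2  2  3  4  4  5  5  6  7
 5  0  1  2  2  3  4  4  5  5  6  7
 6  0  1  2  2  3  4  4  5  5  6  7
dp[12][10] = 7. One LCS (by backtracking along matches): 4, 5, 3, 6, 4, 4, 6.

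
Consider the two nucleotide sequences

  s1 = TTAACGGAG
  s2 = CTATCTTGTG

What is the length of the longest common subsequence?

5

Taking T at s1[1]=s2[2], T at s1[2]=s2[4], C at s1[5]=s2[5], G at s1[6]=s2[8], G at s1[9]=s2[10] gives a common subsequence of length 5. dp[9][10] = 5 confirms this is the maximum.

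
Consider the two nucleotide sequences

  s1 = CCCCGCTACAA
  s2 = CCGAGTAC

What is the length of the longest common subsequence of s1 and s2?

One common subsequence of length 6: C (s1 #1, s2 #1), C (s1 #2, s2 #2), G (s1 #5, s2 #5), T (s1 #7, s2 #6), A (s1 #8, s2 #7), C (s1 #9, s2 #8). Since dp[11][8] = 6, nothing longer is possible.

6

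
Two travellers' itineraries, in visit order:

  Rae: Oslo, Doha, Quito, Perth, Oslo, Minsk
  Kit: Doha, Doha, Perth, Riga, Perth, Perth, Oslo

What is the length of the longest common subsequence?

3

Match Doha (Rae #2, Kit #2); then Perth (Rae #4, Kit #6); then Oslo (Rae #5, Kit #7) — 3 stops in the same relative order in both. Since dp[6][7] = 3, nothing longer is possible.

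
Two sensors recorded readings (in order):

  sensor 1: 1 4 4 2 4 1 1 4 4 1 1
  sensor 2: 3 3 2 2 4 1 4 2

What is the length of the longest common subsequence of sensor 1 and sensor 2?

4

Taking 2 (sensor 1 #4, sensor 2 #4); then 4 (sensor 1 #5, sensor 2 #5); then 1 (sensor 1 #7, sensor 2 #6); then 4 (sensor 1 #8, sensor 2 #7) gives a common subsequence of length 4, and the DP table's final entry dp[11][8] is also 4, so no common subsequence is longer.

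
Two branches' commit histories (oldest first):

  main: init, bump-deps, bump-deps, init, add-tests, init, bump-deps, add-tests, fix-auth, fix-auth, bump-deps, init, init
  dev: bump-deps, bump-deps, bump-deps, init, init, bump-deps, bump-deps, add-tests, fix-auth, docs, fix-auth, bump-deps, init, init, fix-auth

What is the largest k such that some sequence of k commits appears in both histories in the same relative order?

11

Match bump-deps (main #2, dev #2), then bump-deps (main #3, dev #3), then init (main #4, dev #4), then init (main #6, dev #5), then bump-deps (main #7, dev #7), then add-tests (main #8, dev #8), then fix-auth (main #9, dev #9), then fix-auth (main #10, dev #11), then bump-deps (main #11, dev #12), then init (main #12, dev #13), then init (main #13, dev #14) — 11 commits in the same relative order in both. Since dp[13][15] = 11, nothing longer is possible.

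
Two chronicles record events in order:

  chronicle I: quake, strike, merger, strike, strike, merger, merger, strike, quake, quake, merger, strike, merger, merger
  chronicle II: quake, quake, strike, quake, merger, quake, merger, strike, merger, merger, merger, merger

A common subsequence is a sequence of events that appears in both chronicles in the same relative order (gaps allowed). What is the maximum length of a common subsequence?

8

One common subsequence of length 8: quake [1,2]; then strike [2,3]; then merger [3,7]; then strike [5,8]; then merger [7,9]; then merger [11,10]; then merger [13,11]; then merger [14,12]. Since dp[14][12] = 8, nothing longer is possible.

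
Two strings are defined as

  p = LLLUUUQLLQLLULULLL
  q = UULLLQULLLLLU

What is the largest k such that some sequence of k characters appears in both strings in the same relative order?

10

One common subsequence of length 10: L at p[1]=q[3], then L at p[2]=q[4], then L at p[3]=q[5], then U at p[6]=q[7], then L at p[8]=q[8], then L at p[9]=q[9], then L at p[11]=q[10], then L at p[12]=q[11], then L at p[14]=q[12], then U at p[15]=q[13]. The LCS DP gives dp[18][13] = 10, so this is optimal.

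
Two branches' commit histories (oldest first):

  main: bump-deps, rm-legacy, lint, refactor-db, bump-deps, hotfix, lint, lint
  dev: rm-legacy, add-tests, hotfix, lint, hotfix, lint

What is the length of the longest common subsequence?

Taking rm-legacy at main[2]=dev[1]; then lint at main[3]=dev[4]; then hotfix at main[6]=dev[5]; then lint at main[8]=dev[6] gives a common subsequence of length 4. The LCS DP gives dp[8][6] = 4, so this is optimal.

4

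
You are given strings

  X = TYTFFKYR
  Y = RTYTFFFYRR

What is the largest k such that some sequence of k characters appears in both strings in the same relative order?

7

Pick T (X #1, Y #2); then Y (X #2, Y #3); then T (X #3, Y #4); then F (X #4, Y #6); then F (X #5, Y #7); then Y (X #7, Y #8); then R (X #8, Y #10); all 7 characters appear in both, in order. The LCS DP gives dp[8][10] = 7, so this is optimal.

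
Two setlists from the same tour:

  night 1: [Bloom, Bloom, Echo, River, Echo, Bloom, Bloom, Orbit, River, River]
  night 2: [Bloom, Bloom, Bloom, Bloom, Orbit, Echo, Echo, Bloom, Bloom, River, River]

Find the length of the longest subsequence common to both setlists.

One common subsequence of length 8: Bloom at night 1[1]=night 2[3], Bloom at night 1[2]=night 2[4], Echo at night 1[3]=night 2[6], Echo at night 1[5]=night 2[7], Bloom at night 1[6]=night 2[8], Bloom at night 1[7]=night 2[9], River at night 1[9]=night 2[10], River at night 1[10]=night 2[11]. dp[10][11] = 8 confirms this is the maximum.

8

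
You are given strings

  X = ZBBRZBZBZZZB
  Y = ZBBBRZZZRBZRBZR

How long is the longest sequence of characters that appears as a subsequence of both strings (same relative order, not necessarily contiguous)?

9

Taking Z (X #1, Y #1) → B (X #2, Y #3) → B (X #3, Y #4) → R (X #4, Y #5) → Z (X #5, Y #8) → B (X #6, Y #10) → Z (X #7, Y #11) → B (X #8, Y #13) → Z (X #9, Y #14) gives a common subsequence of length 9. dp[12][15] = 9 confirms this is the maximum.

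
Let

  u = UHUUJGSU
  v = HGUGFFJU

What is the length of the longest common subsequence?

4

Pick H at u[2]=v[1] → U at u[3]=v[3] → J at u[5]=v[7] → U at u[8]=v[8]; all 4 characters appear in both, in order. The LCS DP gives dp[8][8] = 4, so this is optimal.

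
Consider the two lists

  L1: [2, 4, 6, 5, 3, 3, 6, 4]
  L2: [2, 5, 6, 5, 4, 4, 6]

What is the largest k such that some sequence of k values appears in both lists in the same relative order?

4

Let dp[i][j] be the LCS length of the first i values of L1 and the first j values of L2. dp[i][j] = dp[i-1][j-1]+1 when the i-th and j-th values match, else max(dp[i-1][j], dp[i][j-1]).
    ·  2  5  6  5  4  4  6
 ·  0  0  0  0  0  0  0  0
 2  0  1  1  1  1  1  1  1
 4  0  1  1  1  1  2  2  2
 6  0  1  1  2  2  2  2  3
 5  0  1  2  2  3  3  3  3
 3  0  1  2  2  3  3  3  3
 3  0  1  2  2  3  3  3  3
 6  0  1  2  3  3  3  3  4
 4  0  1  2  3  3  4  4  4
dp[8][7] = 4. One LCS (by backtracking along matches): 2, 6, 5, 6.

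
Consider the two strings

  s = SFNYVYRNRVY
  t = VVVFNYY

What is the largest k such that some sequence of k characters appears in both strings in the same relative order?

Pick F [2,4], then N [3,5], then Y [6,6], then Y [11,7]; all 4 characters appear in both, in order. Since dp[11][7] = 4, nothing longer is possible.

4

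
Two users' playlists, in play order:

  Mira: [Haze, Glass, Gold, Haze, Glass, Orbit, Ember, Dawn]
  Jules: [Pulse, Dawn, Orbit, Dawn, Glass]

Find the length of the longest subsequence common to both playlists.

2

Taking Orbit at Mira[6]=Jules[3]; then Dawn at Mira[8]=Jules[4] gives a common subsequence of length 2. The LCS DP gives dp[8][5] = 2, so this is optimal.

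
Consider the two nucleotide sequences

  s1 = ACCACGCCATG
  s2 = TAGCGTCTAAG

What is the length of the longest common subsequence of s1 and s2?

Match A [1,2] → C [2,4] → C [3,7] → A [4,9] → A [9,10] → G [11,11] — 6 bases in the same relative order in both. The LCS DP gives dp[11][11] = 6, so this is optimal.

6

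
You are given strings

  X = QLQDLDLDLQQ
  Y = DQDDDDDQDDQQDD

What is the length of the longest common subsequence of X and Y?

6

Taking Q [1,2] → Q [3,8] → D [6,9] → D [8,10] → Q [10,11] → Q [11,12] gives a common subsequence of length 6, and the DP table's final entry dp[11][14] is also 6, so no common subsequence is longer.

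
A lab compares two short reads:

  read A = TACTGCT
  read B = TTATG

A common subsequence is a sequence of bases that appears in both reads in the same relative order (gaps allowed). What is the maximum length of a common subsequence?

Let dp[i][j] be the LCS length of the first i bases of read A and the first j bases of read B. dp[i][j] = dp[i-1][j-1]+1 when the i-th and j-th bases match, else max(dp[i-1][j], dp[i][j-1]).
    ·  T  T  A  T  G
 ·  0  0  0  0  0  0
 T  0  1  1  1  1  1
 A  0  1  1  2  2  2
 C  0  1  1  2  2  2
 T  0  1  2  2  3  3
 G  0  1  2  2  3  4
 C  0  1  2  2  3  4
 T  0  1  2  2  3  4
dp[7][5] = 4. One LCS (by backtracking along matches): TATG.

4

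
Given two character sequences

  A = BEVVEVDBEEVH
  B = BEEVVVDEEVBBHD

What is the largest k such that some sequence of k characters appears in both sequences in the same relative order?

Taking B [1,1]; then E [2,3]; then V [3,4]; then V [4,5]; then V [6,6]; then D [7,7]; then E [9,8]; then E [10,9]; then V [11,10]; then H [12,13] gives a common subsequence of length 10. The LCS DP gives dp[12][14] = 10, so this is optimal.

10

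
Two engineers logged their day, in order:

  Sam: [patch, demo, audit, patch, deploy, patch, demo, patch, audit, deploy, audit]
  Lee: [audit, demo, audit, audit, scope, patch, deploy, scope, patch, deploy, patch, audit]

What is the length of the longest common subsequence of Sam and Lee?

Taking demo at Sam[2]=Lee[2], then audit at Sam[3]=Lee[4], then patch at Sam[4]=Lee[6], then deploy at Sam[5]=Lee[7], then patch at Sam[6]=Lee[9], then patch at Sam[8]=Lee[11], then audit at Sam[11]=Lee[12] gives a common subsequence of length 7, and the DP table's final entry dp[11][12] is also 7, so no common subsequence is longer.

7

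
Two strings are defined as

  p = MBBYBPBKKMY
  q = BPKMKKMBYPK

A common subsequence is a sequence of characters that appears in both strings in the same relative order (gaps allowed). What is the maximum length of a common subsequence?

One common subsequence of length 6: B at p[5]=q[1], P at p[6]=q[2], K at p[8]=q[5], K at p[9]=q[6], M at p[10]=q[7], Y at p[11]=q[9]. dp[11][11] = 6 confirms this is the maximum.

6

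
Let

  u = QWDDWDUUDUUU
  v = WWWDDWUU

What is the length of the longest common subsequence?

6

Let dp[i][j] be the LCS length of the first i characters of u and the first j characters of v. dp[i][j] = dp[i-1][j-1]+1 when the i-th and j-th characters match, else max(dp[i-1][j], dp[i][j-1]).
    ·  W  W  W  D  D  W  U  U
 ·  0  0  0  0  0  0  0  0  0
 Q  0  0  0  0  0  0  0  0  0
 W  0  1  1  1  1  1  1  1  1
 D  0  1  1  1  2  2  2  2  2
 D  0  1  1  1  2  3  3  3  3
 W  0  1  2  2  2  3  4  4  4
 D  0  1  2  2  3  3  4  4  4
 U  0  1  2  2  3  3  4  5  5
 U  0  1  2  2  3  3  4  5  6
 D  0  1  2  2  3  4  4  5  6
 U  0  1  2  2  3  4  4  5  6
 U  0  1  2  2  3  4  4  5  6
 U  0  1  2  2  3  4  4  5  6
dp[12][8] = 6. One LCS (by backtracking along matches): WDDWUU.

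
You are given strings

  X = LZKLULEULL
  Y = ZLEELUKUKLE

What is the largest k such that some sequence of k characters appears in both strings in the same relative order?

Taking L (X #1, Y #5); then K (X #3, Y #7); then U (X #5, Y #8); then L (X #6, Y #10); then E (X #7, Y #11) gives a common subsequence of length 5. dp[10][11] = 5 confirms this is the maximum.

5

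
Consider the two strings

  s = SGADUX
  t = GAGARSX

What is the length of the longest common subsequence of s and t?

Let dp[i][j] be the LCS length of the first i characters of s and the first j characters of t. dp[i][j] = dp[i-1][j-1]+1 when the i-th and j-th characters match, else max(dp[i-1][j], dp[i][j-1]).
    ·  G  A  G  A  R  S  X
 ·  0  0  0  0  0  0  0  0
 S  0  0  0  0  0  0  1  1
 G  0  1  1  1  1  1  1  1
 A  0  1  2  2  2  2  2  2
 D  0  1  2  2  2  2  2  2
 U  0  1  2  2  2  2  2  2
 X  0  1  2  2  2  2  2  3
dp[6][7] = 3. One LCS (by backtracking along matches): GAX.

3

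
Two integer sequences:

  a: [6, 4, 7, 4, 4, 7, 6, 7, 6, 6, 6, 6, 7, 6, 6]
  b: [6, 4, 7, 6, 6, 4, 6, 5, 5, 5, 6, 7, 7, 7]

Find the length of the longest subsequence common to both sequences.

8

Pick 6 [1,1]; then 4 [5,2]; then 7 [6,3]; then 6 [7,4]; then 6 [9,5]; then 6 [10,7]; then 6 [11,11]; then 7 [13,14]; all 8 values appear in both, in order. Since dp[15][14] = 8, nothing longer is possible.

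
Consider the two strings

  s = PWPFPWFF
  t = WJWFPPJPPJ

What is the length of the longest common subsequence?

3

Let dp[i][j] be the LCS length of the first i characters of s and the first j characters of t. dp[i][j] = dp[i-1][j-1]+1 when the i-th and j-th characters match, else max(dp[i-1][j], dp[i][j-1]).
    ·  W  J  W  F  P  P  J  P  P  J
 ·  0  0  0  0  0  0  0  0  0  0  0
 P  0  0  0  0  0  1  1  1  1  1  1
 W  0  1  1  1  1  1  1  1  1  1  1
 P  0  1  1  1  1  2  2  2  2  2  2
 F  0  1  1  1  2  2  2  2  2  2  2
 P  0  1  1  1  2  3  3  3  3  3  3
 W  0  1  1  2  2  3  3  3  3  3  3
 F  0  1  1  2  3  3  3  3  3  3  3
 F  0  1  1  2  3  3  3  3  3  3  3
dp[8][10] = 3. One LCS (by backtracking along matches): PPP.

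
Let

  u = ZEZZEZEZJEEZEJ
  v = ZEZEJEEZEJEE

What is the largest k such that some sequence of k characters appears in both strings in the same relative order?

10

One common subsequence of length 10: Z (u #4, v #1), E (u #5, v #2), Z (u #6, v #3), E (u #7, v #4), J (u #9, v #5), E (u #10, v #6), E (u #11, v #7), Z (u #12, v #8), E (u #13, v #9), J (u #14, v #10), and the DP table's final entry dp[14][12] is also 10, so no common subsequence is longer.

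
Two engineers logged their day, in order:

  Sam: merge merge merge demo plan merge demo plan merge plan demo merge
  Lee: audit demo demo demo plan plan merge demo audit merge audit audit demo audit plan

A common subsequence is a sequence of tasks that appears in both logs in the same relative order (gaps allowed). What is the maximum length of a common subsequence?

6

Taking demo at Sam[4]=Lee[4]; then plan at Sam[5]=Lee[6]; then merge at Sam[6]=Lee[7]; then demo at Sam[7]=Lee[8]; then merge at Sam[9]=Lee[10]; then plan at Sam[10]=Lee[15] gives a common subsequence of length 6, and the DP table's final entry dp[12][15] is also 6, so no common subsequence is longer.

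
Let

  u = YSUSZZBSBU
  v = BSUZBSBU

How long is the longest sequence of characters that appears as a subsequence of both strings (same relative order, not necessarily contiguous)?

7

Match S (u #2, v #2); then U (u #3, v #3); then Z (u #6, v #4); then B (u #7, v #5); then S (u #8, v #6); then B (u #9, v #7); then U (u #10, v #8) — 7 characters in the same relative order in both. dp[10][8] = 7 confirms this is the maximum.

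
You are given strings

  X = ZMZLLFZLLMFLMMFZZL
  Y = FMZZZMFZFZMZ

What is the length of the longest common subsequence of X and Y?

8

Match Z at X[1]=Y[3], then Z at X[3]=Y[4], then Z at X[7]=Y[5], then M at X[10]=Y[6], then F at X[11]=Y[7], then F at X[15]=Y[9], then Z at X[16]=Y[10], then Z at X[17]=Y[12] — 8 characters in the same relative order in both. dp[18][12] = 8 confirms this is the maximum.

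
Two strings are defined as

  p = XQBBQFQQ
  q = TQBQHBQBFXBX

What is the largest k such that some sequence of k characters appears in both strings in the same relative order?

Let dp[i][j] be the LCS length of the first i characters of p and the first j characters of q. dp[i][j] = dp[i-1][j-1]+1 when the i-th and j-th characters match, else max(dp[i-1][j], dp[i][j-1]).
    ·  T  Q  B  Q  H  B  Q  B  F  X  B  X
 ·  0  0  0  0  0  0  0  0  0  0  0  0  0
 X  0  0  0  0  0  0  0  0  0  0  1  1  1
 Q  0  0  1  1  1  1  1  1  1  1  1  1  1
 B  0  0  1  2  2  2  2  2  2  2  2  2  2
 B  0  0  1  2  2  2  3  3  3  3  3  3  3
 Q  0  0  1  2  3  3  3  4  4  4  4  4  4
 F  0  0  1  2  3  3  3  4  4  5  5  5  5
 Q  0  0  1  2  3  3  3  4  4  5  5  5  5
 Q  0  0  1  2  3  3  3  4  4  5  5  5  5
dp[8][12] = 5. One LCS (by backtracking along matches): QBBQF.

5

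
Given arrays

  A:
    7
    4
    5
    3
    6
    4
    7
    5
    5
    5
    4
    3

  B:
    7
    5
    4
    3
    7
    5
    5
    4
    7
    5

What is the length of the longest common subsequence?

Pick 7 (A #1, B #1), then 4 (A #2, B #3), then 3 (A #4, B #4), then 7 (A #7, B #5), then 5 (A #8, B #6), then 5 (A #9, B #7), then 5 (A #10, B #10); all 7 values appear in both, in order. dp[12][10] = 7 confirms this is the maximum.

7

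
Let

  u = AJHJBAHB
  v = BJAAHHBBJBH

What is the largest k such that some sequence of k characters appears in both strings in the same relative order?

5

Let dp[i][j] be the LCS length of the first i characters of u and the first j characters of v. dp[i][j] = dp[i-1][j-1]+1 when the i-th and j-th characters match, else max(dp[i-1][j], dp[i][j-1]).
    ·  B  J  A  A  H  H  B  B  J  B  H
 ·  0  0  0  0  0  0  0  0  0  0  0  0
 A  0  0  0  1  1  1  1  1  1  1  1  1
 J  0  0  1  1  1  1  1  1  1  2  2  2
 H  0  0  1  1  1  2  2  2  2  2  2  3
 J  0  0  1  1  1  2  2  2  2  3  3  3
 B  0  1  1  1  1  2  2  3  3  3  4  4
 A  0  1  1  2  2  2  2  3  3  3  4  4
 H  0  1  1  2  2  3  3  3  3  3  4  5
 B  0  1  1  2  2  3  3  4  4  4  4  5
dp[8][11] = 5. One LCS (by backtracking along matches): AHJBH.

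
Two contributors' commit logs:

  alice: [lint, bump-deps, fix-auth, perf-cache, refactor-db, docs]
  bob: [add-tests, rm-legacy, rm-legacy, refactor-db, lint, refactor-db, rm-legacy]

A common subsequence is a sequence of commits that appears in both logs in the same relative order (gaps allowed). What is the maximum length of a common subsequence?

Taking lint [1,5], then refactor-db [5,6] gives a common subsequence of length 2, and the DP table's final entry dp[6][7] is also 2, so no common subsequence is longer.

2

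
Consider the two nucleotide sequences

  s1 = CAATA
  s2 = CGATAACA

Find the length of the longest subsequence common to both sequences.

Taking C (s1 #1, s2 #1) → A (s1 #2, s2 #5) → A (s1 #3, s2 #6) → A (s1 #5, s2 #8) gives a common subsequence of length 4. dp[5][8] = 4 confirms this is the maximum.

4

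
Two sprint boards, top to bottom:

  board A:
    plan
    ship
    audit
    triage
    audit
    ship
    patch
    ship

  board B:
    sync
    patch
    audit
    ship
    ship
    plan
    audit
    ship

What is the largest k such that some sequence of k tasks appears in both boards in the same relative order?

3

Match plan [1,6]; then audit [5,7]; then ship [8,8] — 3 tasks in the same relative order in both, and the DP table's final entry dp[8][8] is also 3, so no common subsequence is longer.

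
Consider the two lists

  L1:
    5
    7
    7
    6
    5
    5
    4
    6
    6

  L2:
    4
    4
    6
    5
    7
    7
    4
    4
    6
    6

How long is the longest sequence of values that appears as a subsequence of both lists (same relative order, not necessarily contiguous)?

One common subsequence of length 6: 5 [1,4], then 7 [2,5], then 7 [3,6], then 4 [7,8], then 6 [8,9], then 6 [9,10], and the DP table's final entry dp[9][10] is also 6, so no common subsequence is longer.

6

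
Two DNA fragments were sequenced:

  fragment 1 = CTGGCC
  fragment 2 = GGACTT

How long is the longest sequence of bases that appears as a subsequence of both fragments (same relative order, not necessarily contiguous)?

3

One common subsequence of length 3: G at fragment 1[3]=fragment 2[1], G at fragment 1[4]=fragment 2[2], C at fragment 1[5]=fragment 2[4]. Since dp[6][6] = 3, nothing longer is possible.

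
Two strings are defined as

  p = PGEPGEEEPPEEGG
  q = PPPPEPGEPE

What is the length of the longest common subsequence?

7

Pick P [1,4], E [3,5], P [4,6], G [5,7], E [8,8], P [10,9], E [12,10]; all 7 characters appear in both, in order. dp[14][10] = 7 confirms this is the maximum.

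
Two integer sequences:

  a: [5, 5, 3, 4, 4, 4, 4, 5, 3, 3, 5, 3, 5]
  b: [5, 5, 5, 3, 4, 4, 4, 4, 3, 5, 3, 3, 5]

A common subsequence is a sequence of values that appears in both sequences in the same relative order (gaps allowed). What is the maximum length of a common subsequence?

Match 5 [1,2] → 5 [2,3] → 3 [3,4] → 4 [4,5] → 4 [5,6] → 4 [6,7] → 4 [7,8] → 5 [8,10] → 3 [10,11] → 3 [12,12] → 5 [13,13] — 11 values in the same relative order in both. Since dp[13][13] = 11, nothing longer is possible.

11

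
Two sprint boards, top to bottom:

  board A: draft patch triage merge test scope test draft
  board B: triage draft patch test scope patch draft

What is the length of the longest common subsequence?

5

Taking draft (board A #1, board B #2), patch (board A #2, board B #3), test (board A #5, board B #4), scope (board A #6, board B #5), draft (board A #8, board B #7) gives a common subsequence of length 5, and the DP table's final entry dp[8][7] is also 5, so no common subsequence is longer.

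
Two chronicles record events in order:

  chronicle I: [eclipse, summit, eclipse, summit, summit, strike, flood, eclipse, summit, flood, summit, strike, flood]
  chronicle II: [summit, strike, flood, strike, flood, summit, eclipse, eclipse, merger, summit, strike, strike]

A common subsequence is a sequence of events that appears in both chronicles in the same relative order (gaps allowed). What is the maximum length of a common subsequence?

6

Pick summit [2,1] → strike [6,4] → flood [7,5] → eclipse [8,8] → summit [9,10] → strike [12,12]; all 6 events appear in both, in order, and the DP table's final entry dp[13][12] is also 6, so no common subsequence is longer.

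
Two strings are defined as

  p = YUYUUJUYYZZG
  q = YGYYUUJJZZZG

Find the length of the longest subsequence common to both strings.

Pick Y (p #1, q #3) → Y (p #3, q #4) → U (p #4, q #5) → U (p #5, q #6) → J (p #6, q #8) → Z (p #10, q #10) → Z (p #11, q #11) → G (p #12, q #12); all 8 characters appear in both, in order. Since dp[12][12] = 8, nothing longer is possible.

8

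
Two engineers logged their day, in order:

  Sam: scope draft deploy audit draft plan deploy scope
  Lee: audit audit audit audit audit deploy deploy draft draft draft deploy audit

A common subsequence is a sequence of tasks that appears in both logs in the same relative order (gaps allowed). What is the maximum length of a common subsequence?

3

Pick draft at Sam[2]=Lee[10]; then deploy at Sam[3]=Lee[11]; then audit at Sam[4]=Lee[12]; all 3 tasks appear in both, in order. dp[8][12] = 3 confirms this is the maximum.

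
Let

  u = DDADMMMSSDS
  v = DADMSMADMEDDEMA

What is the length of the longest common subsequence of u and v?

7

One common subsequence of length 7: D (u #2, v #1), A (u #3, v #2), D (u #4, v #3), M (u #5, v #4), M (u #6, v #6), M (u #7, v #9), D (u #10, v #12), and the DP table's final entry dp[11][15] is also 7, so no common subsequence is longer.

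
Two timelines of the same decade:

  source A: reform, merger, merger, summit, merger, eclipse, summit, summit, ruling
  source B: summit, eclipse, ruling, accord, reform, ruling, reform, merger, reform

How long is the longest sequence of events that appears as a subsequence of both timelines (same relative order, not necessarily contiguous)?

Taking summit at source A[4]=source B[1]; then eclipse at source A[6]=source B[2]; then ruling at source A[9]=source B[6] gives a common subsequence of length 3. The LCS DP gives dp[9][9] = 3, so this is optimal.

3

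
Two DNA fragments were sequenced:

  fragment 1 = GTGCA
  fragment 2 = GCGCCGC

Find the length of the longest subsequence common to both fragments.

3

Pick G at fragment 1[1]=fragment 2[3], G at fragment 1[3]=fragment 2[6], C at fragment 1[4]=fragment 2[7]; all 3 bases appear in both, in order. The LCS DP gives dp[5][7] = 3, so this is optimal.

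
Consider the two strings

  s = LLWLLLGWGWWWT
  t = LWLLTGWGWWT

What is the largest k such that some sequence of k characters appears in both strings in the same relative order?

10

One common subsequence of length 10: L [2,1] → W [3,2] → L [4,3] → L [5,4] → G [7,6] → W [8,7] → G [9,8] → W [11,9] → W [12,10] → T [13,11]. dp[13][11] = 10 confirms this is the maximum.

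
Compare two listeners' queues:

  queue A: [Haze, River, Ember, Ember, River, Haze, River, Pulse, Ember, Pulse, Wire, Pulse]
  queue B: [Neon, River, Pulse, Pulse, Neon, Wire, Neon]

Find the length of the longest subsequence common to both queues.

Match River at queue A[7]=queue B[2], Pulse at queue A[8]=queue B[3], Pulse at queue A[10]=queue B[4], Wire at queue A[11]=queue B[6] — 4 songs in the same relative order in both, and the DP table's final entry dp[12][7] is also 4, so no common subsequence is longer.

4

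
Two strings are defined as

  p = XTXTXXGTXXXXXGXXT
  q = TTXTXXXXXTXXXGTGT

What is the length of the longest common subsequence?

Match X (p #1, q #3) → T (p #2, q #4) → X (p #3, q #5) → X (p #5, q #6) → X (p #6, q #7) → X (p #9, q #8) → X (p #10, q #9) → X (p #11, q #11) → X (p #12, q #12) → X (p #13, q #13) → G (p #14, q #16) → T (p #17, q #17) — 12 characters in the same relative order in both. Since dp[17][17] = 12, nothing longer is possible.

12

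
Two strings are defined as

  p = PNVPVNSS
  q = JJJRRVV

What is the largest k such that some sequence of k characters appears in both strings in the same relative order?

Let dp[i][j] be the LCS length of the first i characters of p and the first j characters of q. dp[i][j] = dp[i-1][j-1]+1 when the i-th and j-th characters match, else max(dp[i-1][j], dp[i][j-1]).
    ·  J  J  J  R  R  V  V
 ·  0  0  0  0  0  0  0  0
 P  0  0  0  0  0  0  0  0
 N  0  0  0  0  0  0  0  0
 V  0  0  0  0  0  0  1  1
 P  0  0  0  0  0  0  1  1
 V  0  0  0  0  0  0  1  2
 N  0  0  0  0  0  0  1  2
 S  0  0  0  0  0  0  1  2
 S  0  0  0  0  0  0  1  2
dp[8][7] = 2. One LCS (by backtracking along matches): VV.

2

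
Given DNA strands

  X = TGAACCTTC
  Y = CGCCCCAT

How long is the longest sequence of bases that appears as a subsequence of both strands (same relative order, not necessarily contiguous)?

Let dp[i][j] be the LCS length of the first i bases of X and the first j bases of Y. dp[i][j] = dp[i-1][j-1]+1 when the i-th and j-th bases match, else max(dp[i-1][j], dp[i][j-1]).
    ·  C  G  C  C  C  C  A  T
 ·  0  0  0  0  0  0  0  0  0
 T  0  0  0  0  0  0  0  0  1
 G  0  0  1  1  1  1  1  1  1
 A  0  0  1  1  1  1  1  2  2
 A  0  0  1  1  1  1  1  2  2
 C  0  1  1  2  2  2  2  2  2
 C  0  1  1  2  3  3  3  3  3
 T  0  1  1  2  3  3  3  3  4
 T  0  1  1  2  3  3  3  3  4
 C  0  1  1  2  3  4  4  4  4
dp[9][8] = 4. One LCS (by backtracking along matches): GCCT.

4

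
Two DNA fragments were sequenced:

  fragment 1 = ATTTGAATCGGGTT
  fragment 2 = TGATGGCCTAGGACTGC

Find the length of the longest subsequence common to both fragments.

8

One common subsequence of length 8: T [4,1]; then G [5,2]; then A [7,3]; then T [8,4]; then C [9,8]; then G [10,11]; then G [11,12]; then G [12,16]. dp[14][17] = 8 confirms this is the maximum.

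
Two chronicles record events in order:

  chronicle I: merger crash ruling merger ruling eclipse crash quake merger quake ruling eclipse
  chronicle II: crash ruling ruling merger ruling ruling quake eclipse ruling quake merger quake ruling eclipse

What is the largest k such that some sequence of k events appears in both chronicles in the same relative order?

Match crash [2,1], ruling [3,3], merger [4,4], ruling [5,6], eclipse [6,8], quake [8,10], merger [9,11], quake [10,12], ruling [11,13], eclipse [12,14] — 10 events in the same relative order in both. dp[12][14] = 10 confirms this is the maximum.

10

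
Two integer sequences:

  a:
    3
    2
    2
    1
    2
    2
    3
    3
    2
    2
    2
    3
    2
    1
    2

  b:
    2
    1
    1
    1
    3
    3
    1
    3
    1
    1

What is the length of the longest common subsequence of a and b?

Pick 2 at a[2]=b[1], then 1 at a[4]=b[4], then 3 at a[7]=b[5], then 3 at a[8]=b[6], then 3 at a[12]=b[8], then 1 at a[14]=b[10]; all 6 values appear in both, in order. dp[15][10] = 6 confirms this is the maximum.

6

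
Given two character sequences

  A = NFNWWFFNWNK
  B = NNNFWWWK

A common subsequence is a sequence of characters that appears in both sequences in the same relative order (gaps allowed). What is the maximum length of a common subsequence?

6

Taking N (A #1, B #3) → F (A #2, B #4) → W (A #4, B #5) → W (A #5, B #6) → W (A #9, B #7) → K (A #11, B #8) gives a common subsequence of length 6. The LCS DP gives dp[11][8] = 6, so this is optimal.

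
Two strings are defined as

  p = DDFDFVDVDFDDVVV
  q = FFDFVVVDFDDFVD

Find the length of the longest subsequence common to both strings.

10

Taking F (p #3, q #2), then D (p #4, q #3), then F (p #5, q #4), then V (p #6, q #6), then V (p #8, q #7), then D (p #9, q #8), then F (p #10, q #9), then D (p #11, q #10), then D (p #12, q #11), then V (p #13, q #13) gives a common subsequence of length 10, and the DP table's final entry dp[15][14] is also 10, so no common subsequence is longer.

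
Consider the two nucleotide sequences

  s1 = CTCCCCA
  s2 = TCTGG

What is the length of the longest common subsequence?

2

Taking C (s1 #1, s2 #2) → T (s1 #2, s2 #3) gives a common subsequence of length 2, and the DP table's final entry dp[7][5] is also 2, so no common subsequence is longer.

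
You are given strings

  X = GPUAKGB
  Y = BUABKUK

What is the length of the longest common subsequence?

3

Match U [3,2] → A [4,3] → K [5,7] — 3 characters in the same relative order in both, and the DP table's final entry dp[7][7] is also 3, so no common subsequence is longer.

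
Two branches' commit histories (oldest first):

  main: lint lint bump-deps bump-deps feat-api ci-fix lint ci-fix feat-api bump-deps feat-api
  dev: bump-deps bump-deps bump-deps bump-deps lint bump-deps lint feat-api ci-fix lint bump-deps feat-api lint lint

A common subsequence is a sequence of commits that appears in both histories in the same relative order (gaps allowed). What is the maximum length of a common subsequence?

Taking lint [1,5], then lint [2,7], then feat-api [5,8], then ci-fix [6,9], then lint [7,10], then bump-deps [10,11], then feat-api [11,12] gives a common subsequence of length 7. The LCS DP gives dp[11][14] = 7, so this is optimal.

7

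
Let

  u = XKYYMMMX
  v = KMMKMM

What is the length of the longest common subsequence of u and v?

Taking K at u[2]=v[1], then M at u[5]=v[3], then M at u[6]=v[5], then M at u[7]=v[6] gives a common subsequence of length 4. dp[8][6] = 4 confirms this is the maximum.

4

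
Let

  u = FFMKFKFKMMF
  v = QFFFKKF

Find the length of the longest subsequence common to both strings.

6

Match F [1,2], F [2,3], F [5,4], K [6,5], K [8,6], F [11,7] — 6 characters in the same relative order in both, and the DP table's final entry dp[11][7] is also 6, so no common subsequence is longer.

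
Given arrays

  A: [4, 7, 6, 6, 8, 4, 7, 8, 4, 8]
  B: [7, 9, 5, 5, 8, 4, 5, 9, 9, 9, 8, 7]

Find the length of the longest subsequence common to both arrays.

4

Match 7 at A[2]=B[1] → 8 at A[5]=B[5] → 4 at A[6]=B[6] → 7 at A[7]=B[12] — 4 values in the same relative order in both, and the DP table's final entry dp[10][12] is also 4, so no common subsequence is longer.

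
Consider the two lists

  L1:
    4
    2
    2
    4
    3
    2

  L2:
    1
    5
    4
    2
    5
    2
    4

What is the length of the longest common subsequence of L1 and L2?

4

Let dp[i][j] be the LCS length of the first i values of L1 and the first j values of L2. dp[i][j] = dp[i-1][j-1]+1 when the i-th and j-th values match, else max(dp[i-1][j], dp[i][j-1]).
    ·  1  5  4  2  5  2  4
 ·  0  0  0  0  0  0  0  0
 4  0  0  0  1  1  1  1  1
 2  0  0  0  1  2  2  2  2
 2  0  0  0  1  2  2  3  3
 4  0  0  0  1  2  2  3  4
 3  0  0  0  1  2  2  3  4
 2  0  0  0  1  2  2  3  4
dp[6][7] = 4. One LCS (by backtracking along matches): 4, 2, 2, 4.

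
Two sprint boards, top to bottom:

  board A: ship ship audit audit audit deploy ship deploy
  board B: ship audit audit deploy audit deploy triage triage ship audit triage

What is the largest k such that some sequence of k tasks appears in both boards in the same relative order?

Pick ship at board A[2]=board B[1], then audit at board A[3]=board B[2], then audit at board A[4]=board B[3], then audit at board A[5]=board B[5], then deploy at board A[6]=board B[6], then ship at board A[7]=board B[9]; all 6 tasks appear in both, in order, and the DP table's final entry dp[8][11] is also 6, so no common subsequence is longer.

6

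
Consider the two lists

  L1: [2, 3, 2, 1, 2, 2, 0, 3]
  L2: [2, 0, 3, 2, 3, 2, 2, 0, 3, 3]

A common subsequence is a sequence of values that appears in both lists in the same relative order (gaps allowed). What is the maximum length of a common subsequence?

Pick 2 at L1[1]=L2[1], then 3 at L1[2]=L2[3], then 2 at L1[3]=L2[4], then 2 at L1[5]=L2[6], then 2 at L1[6]=L2[7], then 0 at L1[7]=L2[8], then 3 at L1[8]=L2[10]; all 7 values appear in both, in order. The LCS DP gives dp[8][10] = 7, so this is optimal.

7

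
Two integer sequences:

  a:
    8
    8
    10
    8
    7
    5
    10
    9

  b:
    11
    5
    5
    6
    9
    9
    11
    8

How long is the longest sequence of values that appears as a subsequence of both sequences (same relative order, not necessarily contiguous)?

2

Pick 5 (a #6, b #3); then 9 (a #8, b #6); all 2 values appear in both, in order. Since dp[8][8] = 2, nothing longer is possible.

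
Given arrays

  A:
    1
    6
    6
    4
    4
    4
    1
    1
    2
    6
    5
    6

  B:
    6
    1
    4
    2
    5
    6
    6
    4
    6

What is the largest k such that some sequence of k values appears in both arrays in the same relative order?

Pick 1 (A #1, B #2); then 6 (A #2, B #6); then 6 (A #3, B #7); then 4 (A #6, B #8); then 6 (A #12, B #9); all 5 values appear in both, in order. dp[12][9] = 5 confirms this is the maximum.

5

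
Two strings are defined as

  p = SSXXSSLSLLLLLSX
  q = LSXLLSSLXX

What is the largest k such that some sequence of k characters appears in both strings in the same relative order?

6

Let dp[i][j] be the LCS length of the first i characters of p and the first j characters of q. dp[i][j] = dp[i-1][j-1]+1 when the i-th and j-th characters match, else max(dp[i-1][j], dp[i][j-1]).
    ·  L  S  X  L  L  S  S  L  X  X
 ·  0  0  0  0  0  0  0  0  0  0  0
 S  0  0  1  1  1  1  1  1  1  1  1
 S  0  0  1  1  1  1  2  2  2  2  2
 X  0  0  1  2  2  2  2  2  2  3  3
 X  0  0  1  2  2  2  2  2  2  3  4
 S  0  0  1  2  2  2  3  3  3  3  4
 S  0  0  1  2  2  2  3  4  4  4  4
 L  0  1  1  2  3  3  3  4  5  5  5
 S  0  1  2  2  3  3  4  4  5  5  5
 L  0  1  2  2  3  4  4  4  5  5  5
 L  0  1  2  2  3  4  4  4  5  5  5
 L  0  1  2  2  3  4  4  4  5  5  5
 L  0  1  2  2  3  4  4  4  5  5  5
 L  0  1  2  2  3  4  4  4  5  5  5
 S  0  1  2  2  3  4  5  5  5  5  5
 X  0  1  2  3  3  4  5  5  5  6  6
dp[15][10] = 6. One LCS (by backtracking along matches): SXSSLX.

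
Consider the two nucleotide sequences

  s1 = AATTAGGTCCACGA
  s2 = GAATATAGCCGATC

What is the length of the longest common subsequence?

One common subsequence of length 10: A at s1[1]=s2[2] → A at s1[2]=s2[3] → T at s1[3]=s2[4] → T at s1[4]=s2[6] → A at s1[5]=s2[7] → G at s1[7]=s2[8] → C at s1[9]=s2[9] → C at s1[10]=s2[10] → A at s1[11]=s2[12] → C at s1[12]=s2[14]. The LCS DP gives dp[14][14] = 10, so this is optimal.

10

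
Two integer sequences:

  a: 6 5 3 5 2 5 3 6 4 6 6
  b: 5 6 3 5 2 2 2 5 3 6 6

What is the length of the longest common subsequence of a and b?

Taking 6 (a #1, b #2) → 3 (a #3, b #3) → 5 (a #4, b #4) → 2 (a #5, b #7) → 5 (a #6, b #8) → 3 (a #7, b #9) → 6 (a #10, b #10) → 6 (a #11, b #11) gives a common subsequence of length 8. dp[11][11] = 8 confirms this is the maximum.

8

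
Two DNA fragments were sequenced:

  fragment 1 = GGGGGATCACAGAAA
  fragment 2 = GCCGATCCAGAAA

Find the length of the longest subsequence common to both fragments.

One common subsequence of length 11: G at fragment 1[1]=fragment 2[1], then G at fragment 1[5]=fragment 2[4], then A at fragment 1[6]=fragment 2[5], then T at fragment 1[7]=fragment 2[6], then C at fragment 1[8]=fragment 2[7], then C at fragment 1[10]=fragment 2[8], then A at fragment 1[11]=fragment 2[9], then G at fragment 1[12]=fragment 2[10], then A at fragment 1[13]=fragment 2[11], then A at fragment 1[14]=fragment 2[12], then A at fragment 1[15]=fragment 2[13]. The LCS DP gives dp[15][13] = 11, so this is optimal.

11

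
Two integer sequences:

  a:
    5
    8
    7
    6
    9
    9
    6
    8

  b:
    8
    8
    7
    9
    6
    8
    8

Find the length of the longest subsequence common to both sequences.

Let dp[i][j] be the LCS length of the first i values of a and the first j values of b. dp[i][j] = dp[i-1][j-1]+1 when the i-th and j-th values match, else max(dp[i-1][j], dp[i][j-1]).
    ·  8  8  7  9  6  8  8
 ·  0  0  0  0  0  0  0  0
 5  0  0  0  0  0  0  0  0
 8  0  1  1  1  1  1  1  1
 7  0  1  1  2  2  2  2  2
 6  0  1  1  2  2  3  3  3
 9  0  1  1  2  3  3  3  3
 9  0  1  1  2  3  3  3  3
 6  0  1  1  2  3  4  4  4
 8  0  1  2  2  3  4  5  5
dp[8][7] = 5. One LCS (by backtracking along matches): 8, 7, 9, 6, 8.

5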